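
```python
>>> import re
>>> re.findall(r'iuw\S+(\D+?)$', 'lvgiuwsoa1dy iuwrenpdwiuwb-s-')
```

[' iuwrenpdwiuwb-s-']

This matches the literal 'iuw', then one or more of a non-whitespace character; then one or more of a non-digit (lazy) (captured); then anchored at the end.
One capturing group, so `findall` returns just the captured substring from the one match — 1 in all.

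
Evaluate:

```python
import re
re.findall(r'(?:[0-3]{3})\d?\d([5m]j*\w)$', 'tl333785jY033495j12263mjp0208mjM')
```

['mjM']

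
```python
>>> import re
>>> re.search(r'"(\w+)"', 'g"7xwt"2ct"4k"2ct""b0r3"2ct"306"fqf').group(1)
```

Unlike `match`, `search` isn't anchored — it looks for the pattern anywhere in the string.
The match spans [1:7] → '"7xwt"'.
Captured: group 1 = '7xwt'.

'7xwt'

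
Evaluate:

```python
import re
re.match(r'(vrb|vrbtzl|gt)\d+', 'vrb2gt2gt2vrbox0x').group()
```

'vrb2'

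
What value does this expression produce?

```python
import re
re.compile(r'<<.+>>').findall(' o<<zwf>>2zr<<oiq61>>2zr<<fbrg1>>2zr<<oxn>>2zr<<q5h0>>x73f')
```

['<<zwf>>2zr<<oiq61>>2zr<<fbrg1>>2zr<<oxn>>2zr<<q5h0>>']

Scanning left to right: at [2:54] → '<<zwf>>2zr<<oiq61>>2zr<<fbrg1>>2zr<<oxn>>2zr<<q5h0>>'.
No capturing groups, so `findall` returns the 1 full match string.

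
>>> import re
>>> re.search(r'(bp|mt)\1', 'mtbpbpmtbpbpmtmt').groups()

A backreference is literal: `\1` must see the identical characters the first group matched.
`search` walks the string left to right and returns the first match it finds.
The match spans [2:6] → 'bpbp'.
Captured: group 1 = 'bp'.

('bp',)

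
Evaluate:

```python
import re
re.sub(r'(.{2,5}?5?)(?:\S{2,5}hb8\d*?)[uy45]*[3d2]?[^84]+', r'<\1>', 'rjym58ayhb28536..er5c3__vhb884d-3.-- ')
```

'rjym58ayhb2853<6..er5>'

Pattern: 2 to 5 of any character (lazy), then optionally the literal '5' (captured); then 2 to 5 of a non-whitespace character, then the literal 'hb8', then zero or more of a digit (lazy) (non-capturing group); then zero or more of one of [uy45], then optionally one of [3d2], then one or more of any character except [84].
Matches: at [14:37] → '6..er5c3__vhb884d-3.-- '.
Each match is replaced using the text its own group 1 captured.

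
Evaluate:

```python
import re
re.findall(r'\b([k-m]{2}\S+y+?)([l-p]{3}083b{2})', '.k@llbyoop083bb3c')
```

2 groups means the one result is a tuple of 2 captured strings — 1 here.

[('llby', 'oop083bb')]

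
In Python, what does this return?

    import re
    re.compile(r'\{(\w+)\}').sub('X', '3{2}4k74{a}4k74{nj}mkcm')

'3X4k74X4k74Xmkcm'

Matches: at [1:4] → '{2}'; at [8:11] → '{a}'; at [15:19] → '{nj}'.
`sub` substitutes 'X' at each match site.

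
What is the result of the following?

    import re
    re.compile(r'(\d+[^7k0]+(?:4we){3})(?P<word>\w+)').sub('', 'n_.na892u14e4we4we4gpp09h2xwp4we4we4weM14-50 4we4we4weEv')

'n_.na892u14e4we4we4gpp-'

Every occurrence is swapped for ''.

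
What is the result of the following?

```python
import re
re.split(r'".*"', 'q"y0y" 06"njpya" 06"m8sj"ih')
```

['q', 'ih']

Splitting on the pattern gives 2 pieces.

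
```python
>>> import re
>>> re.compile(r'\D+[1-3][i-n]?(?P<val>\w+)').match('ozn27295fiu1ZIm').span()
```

The pattern matches one or more of a non-digit, then a character in [1-3], then optionally a character in [i-n]; then one or more of a word character (captured as 'val').
`re.match` only tries the pattern at the start of the string.
The match spans [0:15] → 'ozn27295fiu1ZIm'.
Captured: group 1 = '7295fiu1ZIm'.

(0, 15)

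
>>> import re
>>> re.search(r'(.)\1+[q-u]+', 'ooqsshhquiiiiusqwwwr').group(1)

'o'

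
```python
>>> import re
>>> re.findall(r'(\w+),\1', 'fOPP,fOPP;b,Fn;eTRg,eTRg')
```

['fOPP', 'eTRg']

`\1` is not a pattern — it's the concrete string captured by group 1, re-applied verbatim.
With a single group, `findall` returns only what that group captured — 2 items.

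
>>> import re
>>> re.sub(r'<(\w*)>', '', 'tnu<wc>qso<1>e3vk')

'tnuqsoe3vk'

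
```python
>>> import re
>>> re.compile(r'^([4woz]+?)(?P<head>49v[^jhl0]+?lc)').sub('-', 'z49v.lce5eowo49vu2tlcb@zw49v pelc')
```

'-e5eowo49vu2tlcb@zw49v pelc'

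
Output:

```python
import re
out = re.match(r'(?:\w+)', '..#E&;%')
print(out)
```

None

This matches one or more of a word character (non-capturing group).
With `match`, the pattern is implicitly anchored at the beginning.
Here the string doesn't start with a match, so the call returns None.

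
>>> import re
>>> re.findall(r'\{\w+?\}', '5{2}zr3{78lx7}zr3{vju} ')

['{2}', '{78lx7}', '{vju}']

With no groups in the pattern, `findall` gives back each whole match — 3 here.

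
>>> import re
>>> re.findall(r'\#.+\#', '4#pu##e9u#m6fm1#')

Scanning left to right: at [1:16] → '#pu##e9u#m6fm1#'.
Since nothing is captured, `findall` lists the 1 matched substring directly.

['#pu##e9u#m6fm1#']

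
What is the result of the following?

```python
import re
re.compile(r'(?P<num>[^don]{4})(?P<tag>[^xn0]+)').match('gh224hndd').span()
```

The pattern matches exactly 4 of any character except [don] (captured as 'num'); then one or more of any character except [xn0] (captured as 'tag').
With `match`, the pattern is implicitly anchored at the beginning.
The match spans [0:6] → 'gh224h'.
Captured: group 1 = 'gh22', group 2 = '4h'.

(0, 6)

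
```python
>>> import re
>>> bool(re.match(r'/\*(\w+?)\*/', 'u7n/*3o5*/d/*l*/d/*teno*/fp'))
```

`re.match` won't scan ahead — the pattern has to work from the very first character.
Here the pattern fails at index 0, so the call returns None, and `bool(None)` is False.

False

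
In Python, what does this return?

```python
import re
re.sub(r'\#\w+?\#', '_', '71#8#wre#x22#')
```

'71_wre_'

Matches: at [2:5] → '#8#'; at [8:13] → '#x22#'.
`sub` substitutes '_' at each match site.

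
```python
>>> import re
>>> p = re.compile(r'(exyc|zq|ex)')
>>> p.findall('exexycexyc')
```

`|` is ordered: at each position the engine commits to the first alternative that works.
Walking the string: at [0:2] match 'ex', group 1 = 'ex'; at [2:6] match 'exyc', group 1 = 'exyc'; at [6:10] match 'exyc', group 1 = 'exyc'.
Because there's exactly one group, `findall` drops the full match and keeps group 1 from each hit.

['ex', 'exyc', 'exyc']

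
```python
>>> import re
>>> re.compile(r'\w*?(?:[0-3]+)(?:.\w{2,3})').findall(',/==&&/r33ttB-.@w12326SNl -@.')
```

['r33ttB', 'w12326SNl']

Pattern: zero or more of a word character (lazy); then one or more of a character in [0-3] (non-capturing group); then any character, then 2 to 3 of a word character (non-capturing group).
No capturing groups, so `findall` returns the 2 full match strings.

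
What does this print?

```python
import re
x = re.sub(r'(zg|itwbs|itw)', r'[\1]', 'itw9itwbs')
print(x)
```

[itw]9[itwbs]

Branches in `(...|...)` are attempted left-to-right; the first branch that allows the whole pattern to succeed is taken.
`\1` in the replacement pulls in group 1's text for each match.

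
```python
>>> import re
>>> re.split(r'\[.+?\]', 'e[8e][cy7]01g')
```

['e', '', '01g']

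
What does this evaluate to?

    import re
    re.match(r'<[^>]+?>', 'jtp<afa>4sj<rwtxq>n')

None

`re.match` won't scan ahead — the pattern has to work from the very first character.
Here position 0 doesn't satisfy it, so the call returns None.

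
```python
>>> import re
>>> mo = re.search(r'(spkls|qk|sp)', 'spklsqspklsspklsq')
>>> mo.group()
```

'spkls'

`|` is ordered: at each position the engine commits to the first alternative that works.
The match spans [0:5] → 'spkls'.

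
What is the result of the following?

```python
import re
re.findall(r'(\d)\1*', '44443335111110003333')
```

The backreference `\1` re-matches whatever the first group consumed, character for character.
Matches: at [0:4] match '4444', group 1 = '4'; at [4:7] match '333', group 1 = '3'; at [7:8] match '5', group 1 = '5'; at [8:13] match '11111', group 1 = '1'; at [13:16] match '000', group 1 = '0'; ….
`findall` collects group 1 from each match (6 total).

['4', '3', '5', '1', '0', '3']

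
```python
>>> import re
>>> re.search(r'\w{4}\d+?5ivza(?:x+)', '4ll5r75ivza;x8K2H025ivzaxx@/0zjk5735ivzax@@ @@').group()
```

Pattern: exactly 4 of a word character; then one or more of a digit (lazy), then the literal '5i', then the literal 'vza'; then one or more of a literal 'x' (non-capturing group).
`search` walks the string left to right and returns the first match it finds.
The match spans [13:26] → '8K2H025ivzaxx'.

'8K2H025ivzaxx'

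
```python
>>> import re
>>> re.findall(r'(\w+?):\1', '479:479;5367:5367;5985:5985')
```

['479', '5367', '5985']

A backreference is literal: `\1` must see the identical characters the first group matched.
Matches: at [0:7] match '479:479', group 1 = '479'; at [8:17] match '5367:5367', group 1 = '5367'; at [18:27] match '5985:5985', group 1 = '5985'.
One capturing group, so `findall` returns just the captured substring from each match — 3 in all.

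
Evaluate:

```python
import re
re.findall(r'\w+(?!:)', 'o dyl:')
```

['o', 'dy']

The negative lookahead/lookbehind blocks any match where the forbidden context is present.
Walking the string: at [0:1] → 'o'; at [2:4] → 'dy'.
Since nothing is captured, `findall` lists the 2 matched substrings directly.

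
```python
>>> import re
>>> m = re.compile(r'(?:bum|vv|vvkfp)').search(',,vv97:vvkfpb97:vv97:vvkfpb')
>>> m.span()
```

(2, 4)

The match spans [2:4] → 'vv'.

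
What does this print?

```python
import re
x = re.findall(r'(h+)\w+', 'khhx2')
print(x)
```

['hh']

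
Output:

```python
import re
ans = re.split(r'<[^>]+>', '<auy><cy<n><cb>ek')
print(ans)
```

The string is cut at each match, leaving 4 pieces.

['', '', '', 'ek']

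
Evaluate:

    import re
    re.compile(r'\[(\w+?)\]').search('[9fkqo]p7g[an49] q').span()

The match spans [0:7] → '[9fkqo]'.

(0, 7)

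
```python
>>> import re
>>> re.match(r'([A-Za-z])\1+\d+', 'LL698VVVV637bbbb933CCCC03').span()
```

(0, 5)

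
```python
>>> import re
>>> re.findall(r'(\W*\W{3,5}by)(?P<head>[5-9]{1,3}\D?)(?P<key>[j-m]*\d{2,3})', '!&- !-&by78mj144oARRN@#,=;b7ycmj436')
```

[('!&- !-&by', '78m', 'j144')]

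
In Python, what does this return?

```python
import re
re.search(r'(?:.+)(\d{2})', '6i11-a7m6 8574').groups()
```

The match spans [0:14] → '6i11-a7m6 8574'.
Captured: group 1 = '74'.

('74',)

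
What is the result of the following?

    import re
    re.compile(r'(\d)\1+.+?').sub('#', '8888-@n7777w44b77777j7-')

'#@n###7-'

The backreference `\1` re-matches whatever the first group consumed, character for character.
Each match is replaced by '#'.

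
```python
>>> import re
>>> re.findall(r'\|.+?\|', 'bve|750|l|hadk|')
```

Walking the string: at [3:8] → '|750|'; at [9:15] → '|hadk|'.
`findall` yields the raw match text (2 of them) because the pattern has no groups.

['|750|', '|hadk|']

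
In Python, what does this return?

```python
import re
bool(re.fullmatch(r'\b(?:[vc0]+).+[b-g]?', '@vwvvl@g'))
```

False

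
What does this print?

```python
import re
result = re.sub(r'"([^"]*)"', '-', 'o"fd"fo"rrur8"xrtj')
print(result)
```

o-fo-xrtj

`sub` substitutes '-' at each match site.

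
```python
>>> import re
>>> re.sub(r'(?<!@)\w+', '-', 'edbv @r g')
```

'- @r -'

The negative lookaround is zero-width — it rules out positions where the adjacent text would match, without consuming anything.
Matches: at [0:4] → 'edbv'; at [8:9] → 'g'.
`sub` substitutes '-' at each match site.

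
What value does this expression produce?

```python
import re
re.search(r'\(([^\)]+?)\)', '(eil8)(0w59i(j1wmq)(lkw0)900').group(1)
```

'eil8'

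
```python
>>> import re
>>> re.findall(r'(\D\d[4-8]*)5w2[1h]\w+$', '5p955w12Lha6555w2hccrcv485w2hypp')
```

['a655']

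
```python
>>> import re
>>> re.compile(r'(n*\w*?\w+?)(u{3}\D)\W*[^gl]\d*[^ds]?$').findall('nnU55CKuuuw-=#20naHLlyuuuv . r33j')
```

[('20naHLly', 'uuuv')]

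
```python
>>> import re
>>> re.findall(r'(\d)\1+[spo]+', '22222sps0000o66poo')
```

The backreference `\1` re-matches whatever the first group consumed, character for character.
Walking the string: at [0:8] match '22222sps', group 1 = '2'; at [8:13] match '0000o', group 1 = '0'; at [13:18] match '66poo', group 1 = '6'.
Because there's exactly one group, `findall` drops the full match and keeps group 1 from each hit.

['2', '0', '6']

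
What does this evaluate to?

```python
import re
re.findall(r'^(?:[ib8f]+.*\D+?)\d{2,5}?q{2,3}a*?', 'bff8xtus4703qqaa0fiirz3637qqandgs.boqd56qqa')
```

This matches anchored at the start of the string; then one or more of one of [ib8f], then zero or more of any character, then one or more of a non-digit (lazy) (non-capturing group); then 2 to 5 of a digit (lazy), then 2 to 3 of a literal 'q', then zero or more of the literal 'a' (lazy).
A non-greedy quantifier consumes as few characters as it can — just enough that the remainder of the pattern still matches from where it stops; whatever follows it matches normally.
Walking the string: at [0:42] → 'bff8xtus4703qqaa0fiirz3637qqandgs.boqd56qq'.
With no groups in the pattern, `findall` gives back each whole match — 1 here.

['bff8xtus4703qqaa0fiirz3637qqandgs.boqd56qq']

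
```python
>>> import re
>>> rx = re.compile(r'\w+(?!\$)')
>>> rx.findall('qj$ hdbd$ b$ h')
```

['q', 'hdb', 'h']

Because the assertion is negative and zero-width, positions next to the forbidden text are skipped.
Since nothing is captured, `findall` lists the 3 matched substrings directly.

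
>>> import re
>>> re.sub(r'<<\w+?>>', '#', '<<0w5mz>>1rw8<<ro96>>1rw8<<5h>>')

Matches: at [0:9] → '<<0w5mz>>'; at [13:21] → '<<ro96>>'; at [25:31] → '<<5h>>'.
Every occurrence is swapped for '#'.

'#1rw8#1rw8#'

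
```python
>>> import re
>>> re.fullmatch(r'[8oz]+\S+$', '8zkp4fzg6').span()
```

`fullmatch` succeeds only if the pattern covers the string from start to end.
The match spans [0:9] → '8zkp4fzg6'.

(0, 9)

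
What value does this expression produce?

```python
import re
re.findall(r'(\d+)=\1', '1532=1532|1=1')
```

['1532', '1']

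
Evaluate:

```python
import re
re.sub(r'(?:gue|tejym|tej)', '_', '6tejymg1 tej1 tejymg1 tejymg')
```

'6_g1 _1 _g1 _g'

The regex engine tests alternatives in the order written; an earlier branch that matches wins even if a later one would match more.
Matches: at [1:6] → 'tejym'; at [9:12] → 'tej'; at [14:19] → 'tejym'; at [22:27] → 'tejym'.
Every occurrence is swapped for '_'.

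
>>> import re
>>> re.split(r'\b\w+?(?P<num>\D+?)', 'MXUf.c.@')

['', 'X', 'Uf.', '.', '@']

This matches a word boundary (`\b`, zero-width); then one or more of a word character (lazy); then one or more of a non-digit (lazy) (captured as 'num').
Because the quantifier is non-greedy, it stops expanding at the earliest point where the rest of the pattern can succeed.
Matches to split on: at [0:2] → 'MX'; at [5:7] → 'c.'.
With a capturing group present, the delimiter's captured portion is kept in the result list.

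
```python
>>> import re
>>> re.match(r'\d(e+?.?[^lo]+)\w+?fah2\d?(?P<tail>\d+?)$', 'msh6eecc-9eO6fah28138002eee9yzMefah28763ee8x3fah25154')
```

None

Pattern: a digit; then one or more of the literal 'e' (lazy), then optionally any character, then one or more of any character except [lo] (captured); then one or more of a word character (lazy), then the literal 'fah'; then a literal '2', then optionally a digit; then one or more of a digit (lazy) (captured as 'tail'); then anchored at the end.
`re.match` only tries the pattern at the start of the string.
Here the pattern fails at index 0, so the call returns None.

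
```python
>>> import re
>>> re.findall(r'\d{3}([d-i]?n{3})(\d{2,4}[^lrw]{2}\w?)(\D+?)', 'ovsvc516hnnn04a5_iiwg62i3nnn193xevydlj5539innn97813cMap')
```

[('hnnn', '04a5_', 'i'), ('innn', '97813cM', 'a')]

A non-greedy quantifier consumes as few characters as it can — just enough that the remainder of the pattern still matches from where it stops; whatever follows it matches normally.
With 3 capturing groups, `findall` returns a 3-tuple per match.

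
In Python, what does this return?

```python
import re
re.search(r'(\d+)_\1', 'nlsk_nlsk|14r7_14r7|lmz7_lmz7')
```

None

The backreference `\1` re-matches whatever the first group consumed, character for character.
Here nothing in the string fits, so the call returns None.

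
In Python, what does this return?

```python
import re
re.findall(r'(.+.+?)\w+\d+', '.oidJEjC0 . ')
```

This matches one or more of any character, then one or more of any character (lazy) (captured); then one or more of a word character, then one or more of a digit.
Walking the string: at [0:9] match '.oidJEjC0', group 1 = '.oidJEj'.
`findall` collects group 1 from the one match (1 total).

['.oidJEj']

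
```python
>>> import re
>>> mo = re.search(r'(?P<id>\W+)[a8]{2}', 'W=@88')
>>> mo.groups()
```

('=@',)

The match spans [1:5] → '=@88'.
Captured: group 1 = '=@'.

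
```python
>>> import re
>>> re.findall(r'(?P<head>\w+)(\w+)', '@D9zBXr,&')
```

With 2 capturing groups, `findall` returns a 2-tuple per match.

[('D9zBX', 'r')]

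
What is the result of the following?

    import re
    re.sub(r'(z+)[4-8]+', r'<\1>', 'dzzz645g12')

Pattern: one or more of a literal 'z' (captured); then one or more of a character in [4-8].
Matches: at [1:7] → 'zzz645'.
`\1` in the replacement pulls in group 1's text for each match.

'd<zzz>g12'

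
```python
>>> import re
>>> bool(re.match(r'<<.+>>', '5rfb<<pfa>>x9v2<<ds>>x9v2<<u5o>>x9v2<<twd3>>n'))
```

False

With `match`, the pattern is implicitly anchored at the beginning.
Here position 0 doesn't satisfy it, so the call returns None, and `bool(None)` is False.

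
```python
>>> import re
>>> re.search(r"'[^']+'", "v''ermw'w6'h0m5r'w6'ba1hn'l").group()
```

"'ermw'"

Unlike `match`, `search` isn't anchored — it looks for the pattern anywhere in the string.
The match spans [2:8] → "'ermw'".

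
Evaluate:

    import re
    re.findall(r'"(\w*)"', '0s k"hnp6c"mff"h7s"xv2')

['hnp6c', 'h7s']

Walking the string: at [4:11] match '"hnp6c"', group 1 = 'hnp6c'; at [14:19] match '"h7s"', group 1 = 'h7s'.
With a single group, `findall` returns only what that group captured — 2 items.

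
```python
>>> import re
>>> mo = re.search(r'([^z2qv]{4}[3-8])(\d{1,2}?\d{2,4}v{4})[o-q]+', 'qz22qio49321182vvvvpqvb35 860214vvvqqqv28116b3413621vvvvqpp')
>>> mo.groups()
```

The match spans [5:21] → 'io49321182vvvvpq'.
Captured: group 1 = 'io493', group 2 = '21182vvvv'.

('io493', '21182vvvv')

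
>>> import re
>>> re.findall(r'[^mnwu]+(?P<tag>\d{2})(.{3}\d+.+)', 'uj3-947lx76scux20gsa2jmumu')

Pattern: one or more of any character except [mnwu]; then exactly 2 of a digit (captured as 'tag'); then exactly 3 of any character, then one or more of a digit, then one or more of any character (captured).
Multiple groups make `findall` return tuples — one 2-tuple for the one match.

[('47', 'lx76scux20gsa2jmumu')]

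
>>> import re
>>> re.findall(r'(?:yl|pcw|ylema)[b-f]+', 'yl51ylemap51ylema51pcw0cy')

['yle', 'yle']

No capturing groups, so `findall` returns the 2 full match strings.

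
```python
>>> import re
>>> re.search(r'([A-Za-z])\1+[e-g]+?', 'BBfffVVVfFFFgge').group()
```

After group 1 captures some text, `\1` only succeeds where that same text appears again.
Unlike `match`, `search` isn't anchored — it looks for the pattern anywhere in the string.
The match spans [0:3] → 'BBf'.
Captured: group 1 = 'B'.

'BBf'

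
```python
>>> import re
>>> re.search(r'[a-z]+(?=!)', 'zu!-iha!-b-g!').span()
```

The lookaround is zero-width — it requires the adjacent text to match without consuming it, so the asserted text isn't part of the match.
`search` walks the string left to right and returns the first match it finds.
The match spans [0:2] → 'zu'.

(0, 2)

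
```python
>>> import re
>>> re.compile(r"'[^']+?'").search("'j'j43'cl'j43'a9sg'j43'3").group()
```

"'j'"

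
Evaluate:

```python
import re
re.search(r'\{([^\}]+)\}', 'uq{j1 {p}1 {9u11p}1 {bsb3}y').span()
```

(2, 9)

Unlike `match`, `search` isn't anchored — it looks for the pattern anywhere in the string.
The match spans [2:9] → '{j1 {p}'.
Captured: group 1 = 'j1 {p'.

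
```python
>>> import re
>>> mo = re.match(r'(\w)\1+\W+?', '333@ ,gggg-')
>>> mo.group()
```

'333@'

`\1` has to match the exact text group 1 already captured.
With `match`, the pattern is implicitly anchored at the beginning.
The match spans [0:4] → '333@'.
Captured: group 1 = '3'.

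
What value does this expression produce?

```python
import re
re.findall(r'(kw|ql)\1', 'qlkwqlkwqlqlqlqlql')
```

`\1` has to match the exact text group 1 already captured.
Matches: at [8:12] match 'qlql', group 1 = 'ql'; at [12:16] match 'qlql', group 1 = 'ql'.
Because there's exactly one group, `findall` drops the full match and keeps group 1 from each hit.

['ql', 'ql']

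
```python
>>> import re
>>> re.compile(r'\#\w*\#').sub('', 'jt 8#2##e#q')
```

Matches: at [4:7] → '#2#'; at [7:10] → '#e#'.
Each match is replaced by ''.

'jt 8q'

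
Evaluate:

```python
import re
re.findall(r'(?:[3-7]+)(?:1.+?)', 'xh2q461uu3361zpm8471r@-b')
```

['461u', '3361z', '471r']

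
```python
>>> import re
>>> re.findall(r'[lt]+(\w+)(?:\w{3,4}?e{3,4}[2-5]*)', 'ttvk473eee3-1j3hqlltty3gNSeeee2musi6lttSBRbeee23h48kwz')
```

The pattern matches one or more of one of [lt]; then one or more of a word character (captured); then 3 to 4 of a word character (lazy), then 3 to 4 of a literal 'e', then zero or more of a character in [2-5] (non-capturing group).
Walking the string: at [0:11] match 'ttvk473eee3', group 1 = 'vk'; at [17:48] match 'lltty3gNSeeee2musi6lttSBRbeee23', group 1 = 'y3gNSeeee2musi6lttS'.
One capturing group, so `findall` returns just the captured substring from each match — 2 in all.

['vk', 'y3gNSeeee2musi6lttS']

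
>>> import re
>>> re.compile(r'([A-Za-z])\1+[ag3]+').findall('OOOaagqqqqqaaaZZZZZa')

['O', 'q', 'Z']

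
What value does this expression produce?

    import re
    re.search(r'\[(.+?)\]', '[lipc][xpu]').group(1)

'lipc'

The `?` after the quantifier makes it lazy — it takes as little as possible before letting the rest of the pattern try.
`re.search` tries every starting position until one works.
The match spans [0:6] → '[lipc]'.
Captured: group 1 = 'lipc'.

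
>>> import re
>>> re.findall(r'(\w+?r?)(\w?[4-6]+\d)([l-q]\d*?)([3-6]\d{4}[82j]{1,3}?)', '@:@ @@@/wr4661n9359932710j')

The pattern matches one or more of a word character (lazy), then optionally a literal 'r' (captured); then optionally a word character, then one or more of a character in [4-6], then a digit (captured); then a character in [l-q], then zero or more of a digit (lazy) (captured); then a character in [3-6], then exactly 4 of a digit, then 1 to 3 of one of [82j] (lazy) (captured).
Lazy quantifiers expand one character at a time until the remainder of the pattern can match.
Walking the string: at [8:22] match 'wr4661n9359932', groups = ('wr', '4661', 'n9', '359932').
`findall` packs the 4 group values into a tuple for every match.

[('wr', '4661', 'n9', '359932')]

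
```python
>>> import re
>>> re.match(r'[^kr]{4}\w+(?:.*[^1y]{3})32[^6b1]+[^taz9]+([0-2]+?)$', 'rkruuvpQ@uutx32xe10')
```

None

`match` is anchored at position 0; if the pattern doesn't fit there, it returns None.
Here the string doesn't start with a match, so the call returns None.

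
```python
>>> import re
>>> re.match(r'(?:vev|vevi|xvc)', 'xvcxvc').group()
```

With `match`, the pattern is implicitly anchored at the beginning.
The match spans [0:3] → 'xvc'.

'xvc'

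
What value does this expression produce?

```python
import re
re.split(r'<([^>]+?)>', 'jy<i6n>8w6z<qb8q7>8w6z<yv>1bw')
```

With a capturing group present, the delimiter's captured portion is kept in the result list.

['jy', 'i6n', '8w6z', 'qb8q7', '8w6z', 'yv', '1bw']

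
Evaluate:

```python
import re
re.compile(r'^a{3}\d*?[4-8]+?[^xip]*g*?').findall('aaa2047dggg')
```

The pattern matches anchored at the start of the string; then exactly 3 of a literal 'a', then zero or more of a digit (lazy); then one or more of a character in [4-8] (lazy); then zero or more of any character except [xip], then zero or more of the literal 'g' (lazy).
Walking the string: at [0:11] → 'aaa2047dggg'.
Since nothing is captured, `findall` lists the 1 matched substring directly.

['aaa2047dggg']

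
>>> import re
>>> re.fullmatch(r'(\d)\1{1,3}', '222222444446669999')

None

A backreference is literal: `\1` must see the identical characters the first group matched.
`re.fullmatch` is like wrapping the pattern in `^…$` (in single-line mode).
Here there's no way to consume every character, so the call returns None.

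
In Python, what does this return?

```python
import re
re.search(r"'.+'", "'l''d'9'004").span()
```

(0, 8)

`re.search` scans for the first position where the pattern succeeds.
The match spans [0:8] → "'l''d'9'".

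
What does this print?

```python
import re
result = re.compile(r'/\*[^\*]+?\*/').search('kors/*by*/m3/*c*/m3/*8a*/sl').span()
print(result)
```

(4, 10)

`re.search` tries every starting position until one works.
The match spans [4:10] → '/*by*/'.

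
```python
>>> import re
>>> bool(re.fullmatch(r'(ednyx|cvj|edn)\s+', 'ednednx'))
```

False

For `fullmatch`, every character of the input must be accounted for by the pattern.
Here the pattern can't cover the whole string, so the call returns None, and `bool(None)` is False.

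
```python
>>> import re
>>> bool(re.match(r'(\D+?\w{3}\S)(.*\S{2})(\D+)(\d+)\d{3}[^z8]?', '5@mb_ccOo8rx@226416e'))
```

This matches one or more of a non-digit (lazy), then exactly 3 of a word character, then a non-whitespace character (captured); then zero or more of any character, then exactly 2 of a non-whitespace character (captured); then one or more of a non-digit (captured); then one or more of a digit (captured); then exactly 3 of a digit, then optionally any character except [z8].
`match` is anchored at position 0; if the pattern doesn't fit there, it returns None.
Here position 0 doesn't satisfy it, so the call returns None, and `bool(None)` is False.

False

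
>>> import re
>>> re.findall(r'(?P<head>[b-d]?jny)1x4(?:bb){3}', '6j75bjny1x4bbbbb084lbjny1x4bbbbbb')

This matches optionally a character in [b-d], then the literal 'jny' (captured as 'head'); then the literal '1x4', then the literal 'bb' repeated 3 times.
With a single group, `findall` returns only what that group captured — 1 item.

['bjny']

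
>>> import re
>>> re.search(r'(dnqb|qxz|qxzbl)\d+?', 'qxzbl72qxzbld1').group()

`search` walks the string left to right and returns the first match it finds.
The match spans [0:6] → 'qxzbl7'.
Captured: group 1 = 'qxzbl'.

'qxzbl7'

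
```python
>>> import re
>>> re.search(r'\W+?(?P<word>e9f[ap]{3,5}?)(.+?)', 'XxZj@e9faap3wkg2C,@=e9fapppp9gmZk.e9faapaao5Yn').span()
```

The `?` after the quantifier makes it lazy — it takes as little as possible before letting the rest of the pattern try.
The match spans [4:12] → '@e9faap3'.

(4, 12)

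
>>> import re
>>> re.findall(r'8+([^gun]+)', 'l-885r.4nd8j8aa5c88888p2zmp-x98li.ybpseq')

['5r.4', 'j8aa5c88888p2zmp-x98li.ybpseq']

The pattern matches one or more of a literal '8'; then one or more of any character except [gun] (captured).
Because there's exactly one group, `findall` drops the full match and keeps group 1 from each hit.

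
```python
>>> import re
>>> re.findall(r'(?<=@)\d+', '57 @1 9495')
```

Because the assertion is zero-width, the text it checks is not consumed and won't appear in the result.
Walking the string: at [4:5] → '1'.
`findall` yields the raw match text (1 of them) because the pattern has no groups.

['1']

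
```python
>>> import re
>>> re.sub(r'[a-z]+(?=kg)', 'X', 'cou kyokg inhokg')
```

'cou Xkg Xkg'

The lookaround is zero-width — it requires the adjacent text to match without consuming it, so the asserted text isn't part of the match.
Every occurrence is swapped for 'X'.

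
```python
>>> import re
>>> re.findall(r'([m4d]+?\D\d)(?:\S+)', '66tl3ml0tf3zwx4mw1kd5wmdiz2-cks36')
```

Pattern: one or more of one of [m4d] (lazy), then a non-digit, then a digit (captured); then one or more of a non-whitespace character (non-capturing group).
Walking the string: at [5:33] match 'ml0tf3zwx4mw1kd5wmdiz2-cks36', group 1 = 'ml0'.
One capturing group, so `findall` returns just the captured substring from the one match — 1 in all.

['ml0']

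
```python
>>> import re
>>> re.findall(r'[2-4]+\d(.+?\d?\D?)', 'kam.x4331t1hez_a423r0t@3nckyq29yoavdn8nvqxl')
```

['t1h', 'r0t', 'yo']

The `?` after the quantifier makes it lazy — it takes as little as possible before letting the rest of the pattern try.
Because there's exactly one group, `findall` drops the full match and keeps group 1 from each hit.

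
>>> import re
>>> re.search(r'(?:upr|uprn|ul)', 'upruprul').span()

(0, 3)

The match spans [0:3] → 'upr'.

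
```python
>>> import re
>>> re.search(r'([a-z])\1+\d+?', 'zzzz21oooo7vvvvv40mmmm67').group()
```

`\1` has to match the exact text group 1 already captured.
`search` walks the string left to right and returns the first match it finds.
The match spans [0:5] → 'zzzz2'.
Captured: group 1 = 'z'.

'zzzz2'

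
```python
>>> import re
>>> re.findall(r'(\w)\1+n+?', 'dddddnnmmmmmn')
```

The backreference `\1` re-matches whatever the first group consumed, character for character.
Scanning left to right: at [0:6] match 'dddddn', group 1 = 'd'; at [7:13] match 'mmmmmn', group 1 = 'm'.
One capturing group, so `findall` returns just the captured substring from each match — 2 in all.

['d', 'm']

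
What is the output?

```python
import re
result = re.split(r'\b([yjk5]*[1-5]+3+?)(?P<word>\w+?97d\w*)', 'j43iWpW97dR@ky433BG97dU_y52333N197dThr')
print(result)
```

['', 'j43', 'iWpW97dR', '@', 'ky433', 'BG97dU_y52333N197dThr', '']

This matches a word boundary (`\b`, zero-width); then zero or more of one of [yjk5], then one or more of a character in [1-5], then one or more of the literal '3' (lazy) (captured); then one or more of a word character (lazy), then the literal '97d', then zero or more of a word character (captured as 'word').
Matches to split on: at [0:11] → 'j43iWpW97dR'; at [12:38] → 'ky433BG97dU_y52333N197dThr'.
The group in the pattern means `split` returns the separators' captures alongside the pieces.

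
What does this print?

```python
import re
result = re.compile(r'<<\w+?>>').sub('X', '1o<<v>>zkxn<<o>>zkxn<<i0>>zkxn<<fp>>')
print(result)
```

1oXzkxnXzkxnXzkxnX

Matches: at [2:7] → '<<v>>'; at [11:16] → '<<o>>'; at [20:26] → '<<i0>>'; at [30:36] → '<<fp>>'.
Every occurrence is swapped for 'X'.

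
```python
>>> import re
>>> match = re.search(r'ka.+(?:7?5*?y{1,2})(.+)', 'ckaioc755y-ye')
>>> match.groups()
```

The match spans [1:13] → 'kaioc755y-ye'.
Captured: group 1 = 'e'.

('e',)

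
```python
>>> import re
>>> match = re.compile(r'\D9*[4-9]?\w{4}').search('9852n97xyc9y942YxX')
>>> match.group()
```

'n97xyc9'

The match spans [4:11] → 'n97xyc9'.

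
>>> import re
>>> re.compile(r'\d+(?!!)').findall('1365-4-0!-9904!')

Because the assertion is negative and zero-width, positions next to the forbidden text are skipped.
`findall` yields the raw match text (3 of them) because the pattern has no groups.

['1365', '4', '990']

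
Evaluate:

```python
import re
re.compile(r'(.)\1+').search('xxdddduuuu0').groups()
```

The backreference `\1` re-matches whatever the first group consumed, character for character.
`re.search` scans for the first position where the pattern succeeds.
The match spans [0:2] → 'xx'.
Captured: group 1 = 'x'.

('x',)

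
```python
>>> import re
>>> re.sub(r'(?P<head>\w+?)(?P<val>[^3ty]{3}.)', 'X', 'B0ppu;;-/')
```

The pattern matches one or more of a word character (lazy) (captured as 'head'); then exactly 3 of any character except [3ty], then any character (captured as 'val').
Matches: at [0:5] → 'B0ppu'.
`sub` substitutes 'X' at each match site.

'X;;-/'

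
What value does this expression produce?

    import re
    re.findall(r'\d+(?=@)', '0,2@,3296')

['2']

The `(?=…)`/`(?<=…)` assertion just peeks at neighbouring text; it doesn't advance the match position.
Matches: at [2:3] → '2'.
With no groups in the pattern, `findall` gives back each whole match — 1 here.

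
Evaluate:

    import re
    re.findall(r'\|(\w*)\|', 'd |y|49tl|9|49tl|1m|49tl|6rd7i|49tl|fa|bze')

Scanning left to right: at [2:5] match '|y|', group 1 = 'y'; at [9:12] match '|9|', group 1 = '9'; at [16:20] match '|1m|', group 1 = '1m'; at [24:31] match '|6rd7i|', group 1 = '6rd7i'; at [35:39] match '|fa|', group 1 = 'fa'.
One capturing group, so `findall` returns just the captured substring from each match — 5 in all.

['y', '9', '1m', '6rd7i', 'fa']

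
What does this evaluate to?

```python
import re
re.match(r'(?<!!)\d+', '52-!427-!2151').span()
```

(0, 2)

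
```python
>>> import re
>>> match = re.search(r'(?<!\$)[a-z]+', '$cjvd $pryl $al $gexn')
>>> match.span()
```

(2, 5)

The negative lookahead/lookbehind blocks any match where the forbidden context is present.
The match spans [2:5] → 'jvd'.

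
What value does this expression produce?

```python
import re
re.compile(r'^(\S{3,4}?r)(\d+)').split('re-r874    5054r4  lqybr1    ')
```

The pattern matches anchored at the start of the string; then 3 to 4 of a non-whitespace character (lazy), then the literal 'r' (captured); then one or more of a digit (captured).
Matches to split on: at [0:7] → 're-r874'.
With a capturing group present, the delimiter's captured portion is kept in the result list.

['', 're-r', '874', '    5054r4  lqybr1    ']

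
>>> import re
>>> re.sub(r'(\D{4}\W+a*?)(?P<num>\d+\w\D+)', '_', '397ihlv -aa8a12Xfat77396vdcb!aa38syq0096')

'397ihlv -aa8a12Xfat77396_0096'

Pattern: exactly 4 of a non-digit, then one or more of a non-word character, then zero or more of a literal 'a' (lazy) (captured); then one or more of a digit, then a word character, then one or more of a non-digit (captured as 'num').
Matches: at [24:36] → 'vdcb!aa38syq'.
Every occurrence is swapped for '_'.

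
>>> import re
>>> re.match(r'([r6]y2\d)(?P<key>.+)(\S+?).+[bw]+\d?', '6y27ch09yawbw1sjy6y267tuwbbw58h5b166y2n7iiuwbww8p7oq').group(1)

'6y27'

Pattern: one of [r6], then the literal 'y2', then a digit (captured); then one or more of any character (captured as 'key'); then one or more of a non-whitespace character (lazy) (captured); then one or more of any character, then one or more of one of [bw], then optionally a digit.
`re.match` won't scan ahead — the pattern has to work from the very first character.
The match spans [0:48] → '6y27ch09yawbw1sjy6y267tuwbbw58h5b166y2n7iiuwbww8'.
Captured: group 1 = '6y27', group 2 = 'ch09yawbw1sjy6y267tuwbbw58h5b166y2n7iiuw', group 3 = 'b'.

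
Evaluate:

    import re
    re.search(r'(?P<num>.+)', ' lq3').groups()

(' lq3',)

This matches one or more of any character (captured as 'num').
Unlike `match`, `search` isn't anchored — it looks for the pattern anywhere in the string.
The match spans [0:4] → ' lq3'.
Captured: group 1 = ' lq3'.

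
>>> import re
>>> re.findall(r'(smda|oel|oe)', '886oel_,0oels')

['oel', 'oel']

Alternation tries branches left to right and keeps the first one that lets the overall match succeed at that position.
Matches: at [3:6] match 'oel', group 1 = 'oel'; at [9:12] match 'oel', group 1 = 'oel'.
Because there's exactly one group, `findall` drops the full match and keeps group 1 from each hit.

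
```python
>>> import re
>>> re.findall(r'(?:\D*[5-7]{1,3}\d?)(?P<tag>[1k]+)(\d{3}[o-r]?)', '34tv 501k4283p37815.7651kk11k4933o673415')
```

[('1k', '428'), ('kk11k', '493')]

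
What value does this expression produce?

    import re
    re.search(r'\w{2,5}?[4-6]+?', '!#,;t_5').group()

This matches 2 to 5 of a word character (lazy); then one or more of a character in [4-6] (lazy).
`re.search` tries every starting position until one works.
The match spans [4:7] → 't_5'.

't_5'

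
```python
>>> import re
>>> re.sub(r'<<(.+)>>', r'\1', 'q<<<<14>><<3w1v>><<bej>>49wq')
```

'q<<14>><<3w1v>><<bej49wq'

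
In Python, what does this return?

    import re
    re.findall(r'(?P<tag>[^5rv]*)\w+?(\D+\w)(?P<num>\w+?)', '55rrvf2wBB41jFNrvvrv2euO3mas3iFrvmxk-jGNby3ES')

Pattern: zero or more of any character except [5rv] (captured as 'tag'); then one or more of a word character (lazy); then one or more of a non-digit, then a word character (captured); then one or more of a word character (lazy) (captured as 'num').
Because the quantifier is non-greedy, it stops expanding at the earliest point where the rest of the pattern can succeed.
Matches: at [0:8] match '55rrvf2w', groups = ('', 'rrvf2', 'w'); at [8:22] match 'BB41jFNrvvrv2e', groups = ('BB41jFN', 'vvrv2', 'e'); at [22:44] match 'uO3mas3iFrvmxk-jGNby3E', groups = ('uO3mas3iF', 'vmxk-jGNby3', 'E').
`findall` packs the 3 group values into a tuple for every match.

[('', 'rrvf2', 'w'), ('BB41jFN', 'vvrv2', 'e'), ('uO3mas3iF', 'vmxk-jGNby3', 'E')]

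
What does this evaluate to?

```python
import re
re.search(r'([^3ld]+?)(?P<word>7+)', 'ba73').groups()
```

('ba', '7')

The pattern matches one or more of any character except [3ld] (lazy) (captured); then one or more of a literal '7' (captured as 'word').
`search` walks the string left to right and returns the first match it finds.
The match spans [0:3] → 'ba7'.
Captured: group 1 = 'ba', group 2 = '7'.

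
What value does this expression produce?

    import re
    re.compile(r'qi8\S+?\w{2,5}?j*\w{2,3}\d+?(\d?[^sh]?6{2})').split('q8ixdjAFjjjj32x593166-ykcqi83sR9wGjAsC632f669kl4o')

['q8ixdjAFjjjj32x593166-ykc', '2f66', '9kl4o']

Pattern: the literal 'qi8', then one or more of a non-whitespace character (lazy), then 2 to 5 of a word character (lazy); then zero or more of a literal 'j', then 2 to 3 of a word character, then one or more of a digit (lazy); then optionally a digit, then optionally any character except [sh], then exactly 2 of a literal '6' (captured).
A non-greedy quantifier consumes as few characters as it can — just enough that the remainder of the pattern still matches from where it stops; whatever follows it matches normally.
Matches to split on: at [25:44] → 'qi83sR9wGjAsC632f66'.
With a capturing group present, the delimiter's captured portion is kept in the result list.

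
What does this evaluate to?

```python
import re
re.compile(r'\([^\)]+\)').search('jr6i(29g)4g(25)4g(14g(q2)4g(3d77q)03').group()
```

'(29g)'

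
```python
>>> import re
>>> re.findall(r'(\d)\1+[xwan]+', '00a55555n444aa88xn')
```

['0', '5', '4', '8']

After group 1 captures some text, `\1` only succeeds where that same text appears again.
Because there's exactly one group, `findall` drops the full match and keeps group 1 from each hit.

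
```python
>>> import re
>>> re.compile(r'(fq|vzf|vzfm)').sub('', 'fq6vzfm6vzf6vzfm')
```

'6m66m'

Alternation isn't longest-match — the leftmost alternative that fits at this position is chosen.
Matches: at [0:2] → 'fq'; at [3:6] → 'vzf'; at [8:11] → 'vzf'; at [12:15] → 'vzf'.
Each match is replaced by ''.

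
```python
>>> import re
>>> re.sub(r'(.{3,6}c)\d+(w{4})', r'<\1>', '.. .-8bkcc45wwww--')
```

Pattern: 3 to 6 of any character, then a literal 'c' (captured); then one or more of a digit; then exactly 4 of a literal 'w' (captured).
Matches: at [3:16] → '.-8bkcc45wwww'.
The replacement refers to a captured group, so each match is rewritten using its own captured text.

'.. <.-8bkcc>--'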